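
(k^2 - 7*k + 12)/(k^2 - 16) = (k - 3)/(k + 4)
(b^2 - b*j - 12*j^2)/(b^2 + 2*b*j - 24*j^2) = (b + 3*j)/(b + 6*j)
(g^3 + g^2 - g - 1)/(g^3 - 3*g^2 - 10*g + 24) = (g^3 + g^2 - g - 1)/(g^3 - 3*g^2 - 10*g + 24)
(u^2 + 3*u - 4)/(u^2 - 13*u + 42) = (u^2 + 3*u - 4)/(u^2 - 13*u + 42)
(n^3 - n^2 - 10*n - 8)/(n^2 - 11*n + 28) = (n^2 + 3*n + 2)/(n - 7)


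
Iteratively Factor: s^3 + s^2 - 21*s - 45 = (s + 3)*(s^2 - 2*s - 15) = (s + 3)^2*(s - 5)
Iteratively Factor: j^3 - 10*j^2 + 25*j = (j - 5)*(j^2 - 5*j) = (j - 5)^2*(j)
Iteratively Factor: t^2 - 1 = (t - 1)*(t + 1)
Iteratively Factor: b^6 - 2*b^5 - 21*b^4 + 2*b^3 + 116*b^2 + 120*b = (b - 3)*(b^5 + b^4 - 18*b^3 - 52*b^2 - 40*b) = (b - 3)*(b + 2)*(b^4 - b^3 - 16*b^2 - 20*b) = b*(b - 3)*(b + 2)*(b^3 - b^2 - 16*b - 20) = b*(b - 3)*(b + 2)^2*(b^2 - 3*b - 10) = b*(b - 5)*(b - 3)*(b + 2)^2*(b + 2)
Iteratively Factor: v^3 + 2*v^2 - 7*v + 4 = (v + 4)*(v^2 - 2*v + 1) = (v - 1)*(v + 4)*(v - 1)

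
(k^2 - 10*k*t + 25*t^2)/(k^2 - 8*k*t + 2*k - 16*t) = (k^2 - 10*k*t + 25*t^2)/(k^2 - 8*k*t + 2*k - 16*t)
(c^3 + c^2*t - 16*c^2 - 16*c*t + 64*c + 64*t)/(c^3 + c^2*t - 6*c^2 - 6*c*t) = (c^2 - 16*c + 64)/(c*(c - 6))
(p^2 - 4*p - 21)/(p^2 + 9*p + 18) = (p - 7)/(p + 6)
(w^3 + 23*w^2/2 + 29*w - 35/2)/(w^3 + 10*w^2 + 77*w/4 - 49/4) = 2*(w + 5)/(2*w + 7)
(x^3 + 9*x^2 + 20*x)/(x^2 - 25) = x*(x + 4)/(x - 5)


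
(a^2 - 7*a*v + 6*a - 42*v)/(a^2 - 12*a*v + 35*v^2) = (-a - 6)/(-a + 5*v)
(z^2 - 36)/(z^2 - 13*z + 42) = (z + 6)/(z - 7)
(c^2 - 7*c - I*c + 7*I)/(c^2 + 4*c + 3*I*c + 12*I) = (c^2 - c*(7 + I) + 7*I)/(c^2 + c*(4 + 3*I) + 12*I)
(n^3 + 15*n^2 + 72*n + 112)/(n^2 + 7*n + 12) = (n^2 + 11*n + 28)/(n + 3)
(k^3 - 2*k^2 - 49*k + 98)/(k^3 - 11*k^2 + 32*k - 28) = (k + 7)/(k - 2)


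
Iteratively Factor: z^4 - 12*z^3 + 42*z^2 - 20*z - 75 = (z - 5)*(z^3 - 7*z^2 + 7*z + 15) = (z - 5)*(z + 1)*(z^2 - 8*z + 15) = (z - 5)^2*(z + 1)*(z - 3)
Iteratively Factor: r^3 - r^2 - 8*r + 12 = (r - 2)*(r^2 + r - 6) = (r - 2)^2*(r + 3)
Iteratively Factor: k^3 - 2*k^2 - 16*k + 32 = (k - 4)*(k^2 + 2*k - 8) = (k - 4)*(k - 2)*(k + 4)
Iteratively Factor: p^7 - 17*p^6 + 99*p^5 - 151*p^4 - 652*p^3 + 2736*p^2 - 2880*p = (p)*(p^6 - 17*p^5 + 99*p^4 - 151*p^3 - 652*p^2 + 2736*p - 2880) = p*(p - 4)*(p^5 - 13*p^4 + 47*p^3 + 37*p^2 - 504*p + 720) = p*(p - 4)^2*(p^4 - 9*p^3 + 11*p^2 + 81*p - 180) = p*(p - 4)^2*(p + 3)*(p^3 - 12*p^2 + 47*p - 60) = p*(p - 4)^3*(p + 3)*(p^2 - 8*p + 15) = p*(p - 4)^3*(p - 3)*(p + 3)*(p - 5)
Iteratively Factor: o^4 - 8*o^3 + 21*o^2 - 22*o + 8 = (o - 1)*(o^3 - 7*o^2 + 14*o - 8) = (o - 2)*(o - 1)*(o^2 - 5*o + 4) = (o - 2)*(o - 1)^2*(o - 4)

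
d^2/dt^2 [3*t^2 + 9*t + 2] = 6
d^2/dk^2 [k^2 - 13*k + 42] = 2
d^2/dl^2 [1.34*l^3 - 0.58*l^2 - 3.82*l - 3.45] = 8.04*l - 1.16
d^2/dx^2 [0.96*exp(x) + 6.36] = 0.96*exp(x)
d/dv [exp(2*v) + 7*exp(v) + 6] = (2*exp(v) + 7)*exp(v)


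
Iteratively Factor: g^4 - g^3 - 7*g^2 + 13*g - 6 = (g - 2)*(g^3 + g^2 - 5*g + 3) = (g - 2)*(g - 1)*(g^2 + 2*g - 3) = (g - 2)*(g - 1)*(g + 3)*(g - 1)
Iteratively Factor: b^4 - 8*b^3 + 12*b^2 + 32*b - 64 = (b - 2)*(b^3 - 6*b^2 + 32) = (b - 4)*(b - 2)*(b^2 - 2*b - 8) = (b - 4)^2*(b - 2)*(b + 2)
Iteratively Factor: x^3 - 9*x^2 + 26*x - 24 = (x - 3)*(x^2 - 6*x + 8) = (x - 3)*(x - 2)*(x - 4)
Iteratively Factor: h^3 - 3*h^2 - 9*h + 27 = (h + 3)*(h^2 - 6*h + 9) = (h - 3)*(h + 3)*(h - 3)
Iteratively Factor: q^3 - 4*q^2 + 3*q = (q - 3)*(q^2 - q) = (q - 3)*(q - 1)*(q)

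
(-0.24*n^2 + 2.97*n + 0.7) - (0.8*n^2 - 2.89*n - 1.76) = -1.04*n^2 + 5.86*n + 2.46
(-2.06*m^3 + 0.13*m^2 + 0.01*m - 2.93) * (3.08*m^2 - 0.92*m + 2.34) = -6.3448*m^5 + 2.2956*m^4 - 4.9092*m^3 - 8.7294*m^2 + 2.719*m - 6.8562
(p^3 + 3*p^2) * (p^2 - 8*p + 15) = p^5 - 5*p^4 - 9*p^3 + 45*p^2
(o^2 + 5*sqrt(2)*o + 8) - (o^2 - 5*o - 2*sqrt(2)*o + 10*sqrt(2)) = 5*o + 7*sqrt(2)*o - 10*sqrt(2) + 8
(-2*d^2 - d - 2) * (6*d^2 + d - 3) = -12*d^4 - 8*d^3 - 7*d^2 + d + 6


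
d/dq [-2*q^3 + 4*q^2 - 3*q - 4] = -6*q^2 + 8*q - 3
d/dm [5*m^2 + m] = 10*m + 1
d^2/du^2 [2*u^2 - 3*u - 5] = 4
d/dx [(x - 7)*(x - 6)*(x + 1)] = 3*x^2 - 24*x + 29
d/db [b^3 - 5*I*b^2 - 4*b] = 3*b^2 - 10*I*b - 4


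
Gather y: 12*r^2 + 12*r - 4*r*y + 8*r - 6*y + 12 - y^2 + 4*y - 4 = 12*r^2 + 20*r - y^2 + y*(-4*r - 2) + 8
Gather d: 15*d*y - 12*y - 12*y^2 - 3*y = 15*d*y - 12*y^2 - 15*y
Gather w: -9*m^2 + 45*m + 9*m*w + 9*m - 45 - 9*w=-9*m^2 + 54*m + w*(9*m - 9) - 45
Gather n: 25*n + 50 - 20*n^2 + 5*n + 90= -20*n^2 + 30*n + 140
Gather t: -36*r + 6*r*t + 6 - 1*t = -36*r + t*(6*r - 1) + 6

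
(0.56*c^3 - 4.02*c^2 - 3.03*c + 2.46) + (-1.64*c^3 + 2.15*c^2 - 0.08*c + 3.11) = -1.08*c^3 - 1.87*c^2 - 3.11*c + 5.57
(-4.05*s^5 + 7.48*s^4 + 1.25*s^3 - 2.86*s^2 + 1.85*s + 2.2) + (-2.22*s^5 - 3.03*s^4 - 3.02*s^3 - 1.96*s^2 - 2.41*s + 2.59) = -6.27*s^5 + 4.45*s^4 - 1.77*s^3 - 4.82*s^2 - 0.56*s + 4.79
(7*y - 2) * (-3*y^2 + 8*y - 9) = -21*y^3 + 62*y^2 - 79*y + 18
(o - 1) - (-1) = o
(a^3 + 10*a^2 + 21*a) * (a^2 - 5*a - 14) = a^5 + 5*a^4 - 43*a^3 - 245*a^2 - 294*a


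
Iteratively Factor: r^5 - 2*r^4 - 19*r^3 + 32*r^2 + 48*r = (r)*(r^4 - 2*r^3 - 19*r^2 + 32*r + 48) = r*(r - 3)*(r^3 + r^2 - 16*r - 16) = r*(r - 3)*(r + 1)*(r^2 - 16) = r*(r - 4)*(r - 3)*(r + 1)*(r + 4)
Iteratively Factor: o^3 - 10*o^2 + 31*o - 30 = (o - 5)*(o^2 - 5*o + 6) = (o - 5)*(o - 2)*(o - 3)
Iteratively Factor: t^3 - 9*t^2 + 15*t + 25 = (t + 1)*(t^2 - 10*t + 25) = (t - 5)*(t + 1)*(t - 5)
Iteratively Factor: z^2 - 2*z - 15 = (z - 5)*(z + 3)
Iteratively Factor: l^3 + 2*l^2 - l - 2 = (l + 1)*(l^2 + l - 2) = (l - 1)*(l + 1)*(l + 2)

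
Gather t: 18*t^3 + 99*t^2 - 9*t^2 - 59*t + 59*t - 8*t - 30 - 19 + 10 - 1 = 18*t^3 + 90*t^2 - 8*t - 40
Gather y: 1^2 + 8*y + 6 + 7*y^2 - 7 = 7*y^2 + 8*y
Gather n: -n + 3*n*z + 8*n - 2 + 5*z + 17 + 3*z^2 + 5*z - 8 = n*(3*z + 7) + 3*z^2 + 10*z + 7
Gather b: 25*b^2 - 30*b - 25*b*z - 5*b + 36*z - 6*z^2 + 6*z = 25*b^2 + b*(-25*z - 35) - 6*z^2 + 42*z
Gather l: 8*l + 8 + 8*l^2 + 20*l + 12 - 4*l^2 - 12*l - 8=4*l^2 + 16*l + 12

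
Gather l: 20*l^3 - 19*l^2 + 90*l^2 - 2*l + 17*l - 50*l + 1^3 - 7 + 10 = 20*l^3 + 71*l^2 - 35*l + 4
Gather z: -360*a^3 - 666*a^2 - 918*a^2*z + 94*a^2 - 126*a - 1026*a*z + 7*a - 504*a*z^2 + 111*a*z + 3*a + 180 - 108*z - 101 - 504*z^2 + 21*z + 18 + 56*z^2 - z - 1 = -360*a^3 - 572*a^2 - 116*a + z^2*(-504*a - 448) + z*(-918*a^2 - 915*a - 88) + 96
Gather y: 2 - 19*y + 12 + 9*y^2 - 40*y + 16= 9*y^2 - 59*y + 30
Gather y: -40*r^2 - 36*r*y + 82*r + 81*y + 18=-40*r^2 + 82*r + y*(81 - 36*r) + 18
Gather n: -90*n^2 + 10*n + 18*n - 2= -90*n^2 + 28*n - 2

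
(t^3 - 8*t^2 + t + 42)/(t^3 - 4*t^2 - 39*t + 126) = (t + 2)/(t + 6)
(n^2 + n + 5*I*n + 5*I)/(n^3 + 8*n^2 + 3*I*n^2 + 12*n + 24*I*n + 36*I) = (n^2 + n*(1 + 5*I) + 5*I)/(n^3 + n^2*(8 + 3*I) + n*(12 + 24*I) + 36*I)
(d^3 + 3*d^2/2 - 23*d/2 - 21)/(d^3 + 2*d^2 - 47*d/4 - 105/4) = 2*(d + 2)/(2*d + 5)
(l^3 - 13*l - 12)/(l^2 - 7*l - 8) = (l^2 - l - 12)/(l - 8)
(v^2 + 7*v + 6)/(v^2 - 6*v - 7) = (v + 6)/(v - 7)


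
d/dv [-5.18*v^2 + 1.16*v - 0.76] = 1.16 - 10.36*v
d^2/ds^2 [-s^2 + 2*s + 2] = -2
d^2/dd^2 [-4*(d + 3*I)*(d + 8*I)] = -8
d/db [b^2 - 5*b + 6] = 2*b - 5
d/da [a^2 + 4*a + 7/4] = 2*a + 4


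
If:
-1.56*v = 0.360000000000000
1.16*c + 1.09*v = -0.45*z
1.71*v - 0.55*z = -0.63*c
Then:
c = 0.34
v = -0.23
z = -0.32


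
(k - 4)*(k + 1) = k^2 - 3*k - 4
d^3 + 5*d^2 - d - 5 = (d - 1)*(d + 1)*(d + 5)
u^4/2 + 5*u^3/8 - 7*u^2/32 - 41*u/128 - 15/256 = (u/2 + 1/4)*(u - 3/4)*(u + 1/4)*(u + 5/4)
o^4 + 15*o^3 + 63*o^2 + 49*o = o*(o + 1)*(o + 7)^2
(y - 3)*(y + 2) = y^2 - y - 6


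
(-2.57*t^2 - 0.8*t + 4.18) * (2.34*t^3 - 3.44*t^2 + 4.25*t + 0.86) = -6.0138*t^5 + 6.9688*t^4 + 1.6107*t^3 - 19.9894*t^2 + 17.077*t + 3.5948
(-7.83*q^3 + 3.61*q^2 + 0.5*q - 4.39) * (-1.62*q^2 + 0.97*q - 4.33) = 12.6846*q^5 - 13.4433*q^4 + 36.5956*q^3 - 8.0345*q^2 - 6.4233*q + 19.0087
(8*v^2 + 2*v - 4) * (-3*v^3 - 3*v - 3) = -24*v^5 - 6*v^4 - 12*v^3 - 30*v^2 + 6*v + 12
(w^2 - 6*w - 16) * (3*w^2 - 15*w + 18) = 3*w^4 - 33*w^3 + 60*w^2 + 132*w - 288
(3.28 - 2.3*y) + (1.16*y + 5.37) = 8.65 - 1.14*y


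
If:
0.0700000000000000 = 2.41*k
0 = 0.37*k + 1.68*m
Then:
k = 0.03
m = -0.01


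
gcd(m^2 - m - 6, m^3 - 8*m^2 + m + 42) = m^2 - m - 6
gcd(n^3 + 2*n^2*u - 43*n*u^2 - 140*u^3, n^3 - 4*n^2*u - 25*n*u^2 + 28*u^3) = -n^2 + 3*n*u + 28*u^2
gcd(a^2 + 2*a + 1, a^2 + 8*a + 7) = a + 1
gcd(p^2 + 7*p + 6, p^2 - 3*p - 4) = p + 1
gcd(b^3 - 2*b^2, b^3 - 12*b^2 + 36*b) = b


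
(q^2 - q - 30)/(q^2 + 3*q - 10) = (q - 6)/(q - 2)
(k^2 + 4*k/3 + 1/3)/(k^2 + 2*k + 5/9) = 3*(k + 1)/(3*k + 5)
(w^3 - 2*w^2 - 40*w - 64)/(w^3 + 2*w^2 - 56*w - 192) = (w + 2)/(w + 6)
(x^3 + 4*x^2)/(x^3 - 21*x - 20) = x^2/(x^2 - 4*x - 5)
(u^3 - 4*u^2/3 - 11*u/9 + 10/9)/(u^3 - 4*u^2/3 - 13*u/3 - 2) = (9*u^2 - 21*u + 10)/(3*(3*u^2 - 7*u - 6))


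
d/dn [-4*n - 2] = -4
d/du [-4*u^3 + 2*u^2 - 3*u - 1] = -12*u^2 + 4*u - 3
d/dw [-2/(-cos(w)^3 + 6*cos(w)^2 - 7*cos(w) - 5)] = 2*(3*cos(w)^2 - 12*cos(w) + 7)*sin(w)/(cos(w)^3 - 6*cos(w)^2 + 7*cos(w) + 5)^2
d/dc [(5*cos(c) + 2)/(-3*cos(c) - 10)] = 44*sin(c)/(3*cos(c) + 10)^2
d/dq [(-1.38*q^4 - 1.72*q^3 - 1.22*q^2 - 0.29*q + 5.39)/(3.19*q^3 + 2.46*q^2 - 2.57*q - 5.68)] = (-4.4022*q^6 - 6.7896*q^5 + 10.3004*q^4 + 42.0446*q^3 - 18.4247*q^2 - 12.6596*q + 15.4995)/(10.1761*q^6 + 15.6948*q^5 - 10.345*q^4 - 48.8828*q^3 - 21.3407*q^2 + 29.1952*q + 32.2624)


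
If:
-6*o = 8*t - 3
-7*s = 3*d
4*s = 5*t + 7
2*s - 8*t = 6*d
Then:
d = 49/18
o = 65/18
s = -7/6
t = -7/3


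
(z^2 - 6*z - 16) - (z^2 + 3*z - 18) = 2 - 9*z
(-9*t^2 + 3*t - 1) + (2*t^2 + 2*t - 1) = -7*t^2 + 5*t - 2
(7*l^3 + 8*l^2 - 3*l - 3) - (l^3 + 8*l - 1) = 6*l^3 + 8*l^2 - 11*l - 2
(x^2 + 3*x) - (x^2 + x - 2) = 2*x + 2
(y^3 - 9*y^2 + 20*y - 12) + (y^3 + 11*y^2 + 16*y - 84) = 2*y^3 + 2*y^2 + 36*y - 96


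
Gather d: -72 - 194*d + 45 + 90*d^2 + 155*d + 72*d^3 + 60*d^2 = 72*d^3 + 150*d^2 - 39*d - 27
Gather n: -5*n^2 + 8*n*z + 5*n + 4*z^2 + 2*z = -5*n^2 + n*(8*z + 5) + 4*z^2 + 2*z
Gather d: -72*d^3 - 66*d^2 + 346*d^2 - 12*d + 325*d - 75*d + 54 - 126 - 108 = -72*d^3 + 280*d^2 + 238*d - 180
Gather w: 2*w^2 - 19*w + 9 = 2*w^2 - 19*w + 9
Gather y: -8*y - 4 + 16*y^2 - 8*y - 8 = 16*y^2 - 16*y - 12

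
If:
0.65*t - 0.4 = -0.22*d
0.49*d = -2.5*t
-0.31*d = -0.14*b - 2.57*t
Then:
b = 25.11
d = 4.32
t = -0.85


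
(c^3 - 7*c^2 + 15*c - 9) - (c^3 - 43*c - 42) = -7*c^2 + 58*c + 33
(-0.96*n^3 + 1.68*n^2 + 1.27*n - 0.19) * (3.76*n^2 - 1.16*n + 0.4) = -3.6096*n^5 + 7.4304*n^4 + 2.4424*n^3 - 1.5156*n^2 + 0.7284*n - 0.076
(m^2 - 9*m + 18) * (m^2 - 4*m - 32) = m^4 - 13*m^3 + 22*m^2 + 216*m - 576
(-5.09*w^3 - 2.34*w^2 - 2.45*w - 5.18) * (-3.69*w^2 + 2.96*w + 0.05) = 18.7821*w^5 - 6.4318*w^4 + 1.8596*w^3 + 11.7452*w^2 - 15.4553*w - 0.259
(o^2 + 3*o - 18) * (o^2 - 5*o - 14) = o^4 - 2*o^3 - 47*o^2 + 48*o + 252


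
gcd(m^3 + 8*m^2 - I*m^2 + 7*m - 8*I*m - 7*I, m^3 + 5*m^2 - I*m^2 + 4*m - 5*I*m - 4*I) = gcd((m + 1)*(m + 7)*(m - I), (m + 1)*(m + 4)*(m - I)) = m^2 + m*(1 - I) - I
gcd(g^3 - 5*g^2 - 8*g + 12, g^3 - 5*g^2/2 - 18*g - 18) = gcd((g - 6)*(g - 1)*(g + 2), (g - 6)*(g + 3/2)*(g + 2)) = g^2 - 4*g - 12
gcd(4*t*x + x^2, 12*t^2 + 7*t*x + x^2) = 4*t + x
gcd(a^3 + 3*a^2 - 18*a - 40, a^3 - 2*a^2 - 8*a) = a^2 - 2*a - 8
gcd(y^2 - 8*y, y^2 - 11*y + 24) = y - 8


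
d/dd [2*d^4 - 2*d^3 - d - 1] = 8*d^3 - 6*d^2 - 1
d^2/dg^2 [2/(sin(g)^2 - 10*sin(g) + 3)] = 4*(-2*sin(g)^4 + 15*sin(g)^3 - 41*sin(g)^2 - 45*sin(g) + 97)/(sin(g)^2 - 10*sin(g) + 3)^3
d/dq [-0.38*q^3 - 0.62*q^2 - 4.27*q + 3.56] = -1.14*q^2 - 1.24*q - 4.27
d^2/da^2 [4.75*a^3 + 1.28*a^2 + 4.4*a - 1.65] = 28.5*a + 2.56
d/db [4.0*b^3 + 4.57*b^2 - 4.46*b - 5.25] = 12.0*b^2 + 9.14*b - 4.46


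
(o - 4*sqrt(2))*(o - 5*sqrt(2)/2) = o^2 - 13*sqrt(2)*o/2 + 20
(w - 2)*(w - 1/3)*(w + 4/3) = w^3 - w^2 - 22*w/9 + 8/9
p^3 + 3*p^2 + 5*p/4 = p*(p + 1/2)*(p + 5/2)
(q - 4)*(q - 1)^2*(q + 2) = q^4 - 4*q^3 - 3*q^2 + 14*q - 8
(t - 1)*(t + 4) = t^2 + 3*t - 4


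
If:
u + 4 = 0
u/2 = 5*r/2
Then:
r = -4/5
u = -4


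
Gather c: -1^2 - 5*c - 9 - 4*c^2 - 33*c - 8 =-4*c^2 - 38*c - 18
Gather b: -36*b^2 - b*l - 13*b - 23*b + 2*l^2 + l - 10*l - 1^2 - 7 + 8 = -36*b^2 + b*(-l - 36) + 2*l^2 - 9*l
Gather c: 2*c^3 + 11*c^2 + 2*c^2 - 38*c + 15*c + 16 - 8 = 2*c^3 + 13*c^2 - 23*c + 8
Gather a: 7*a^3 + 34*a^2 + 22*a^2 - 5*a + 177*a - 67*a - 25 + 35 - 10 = 7*a^3 + 56*a^2 + 105*a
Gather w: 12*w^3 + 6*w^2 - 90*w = 12*w^3 + 6*w^2 - 90*w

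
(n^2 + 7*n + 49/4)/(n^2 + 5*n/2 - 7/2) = (n + 7/2)/(n - 1)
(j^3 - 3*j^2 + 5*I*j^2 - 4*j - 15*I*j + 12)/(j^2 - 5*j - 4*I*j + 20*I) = (j^3 + j^2*(-3 + 5*I) - j*(4 + 15*I) + 12)/(j^2 - j*(5 + 4*I) + 20*I)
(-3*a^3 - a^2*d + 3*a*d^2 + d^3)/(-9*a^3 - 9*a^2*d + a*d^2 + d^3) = (a - d)/(3*a - d)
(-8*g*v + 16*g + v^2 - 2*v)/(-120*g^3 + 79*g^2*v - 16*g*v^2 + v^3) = (v - 2)/(15*g^2 - 8*g*v + v^2)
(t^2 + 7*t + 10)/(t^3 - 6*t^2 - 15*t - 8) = (t^2 + 7*t + 10)/(t^3 - 6*t^2 - 15*t - 8)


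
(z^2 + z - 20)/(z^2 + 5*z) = (z - 4)/z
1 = 1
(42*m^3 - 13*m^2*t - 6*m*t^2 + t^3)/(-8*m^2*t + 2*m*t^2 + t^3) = (-21*m^2 - 4*m*t + t^2)/(t*(4*m + t))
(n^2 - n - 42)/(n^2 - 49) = (n + 6)/(n + 7)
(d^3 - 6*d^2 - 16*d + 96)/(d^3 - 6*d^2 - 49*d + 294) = (d^2 - 16)/(d^2 - 49)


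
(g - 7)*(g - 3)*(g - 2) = g^3 - 12*g^2 + 41*g - 42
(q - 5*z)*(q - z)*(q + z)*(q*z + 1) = q^4*z - 5*q^3*z^2 + q^3 - q^2*z^3 - 5*q^2*z + 5*q*z^4 - q*z^2 + 5*z^3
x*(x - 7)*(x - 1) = x^3 - 8*x^2 + 7*x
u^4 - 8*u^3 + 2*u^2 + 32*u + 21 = (u - 7)*(u - 3)*(u + 1)^2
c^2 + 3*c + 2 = (c + 1)*(c + 2)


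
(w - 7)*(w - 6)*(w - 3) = w^3 - 16*w^2 + 81*w - 126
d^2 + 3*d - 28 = (d - 4)*(d + 7)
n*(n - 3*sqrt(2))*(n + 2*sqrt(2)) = n^3 - sqrt(2)*n^2 - 12*n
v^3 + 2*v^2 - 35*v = v*(v - 5)*(v + 7)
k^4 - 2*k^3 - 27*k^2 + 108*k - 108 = (k - 3)^2*(k - 2)*(k + 6)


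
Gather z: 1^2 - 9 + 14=6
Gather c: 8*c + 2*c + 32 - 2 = 10*c + 30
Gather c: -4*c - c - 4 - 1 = -5*c - 5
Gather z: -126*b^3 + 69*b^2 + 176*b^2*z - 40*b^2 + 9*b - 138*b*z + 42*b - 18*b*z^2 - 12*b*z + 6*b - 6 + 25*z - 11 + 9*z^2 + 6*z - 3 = -126*b^3 + 29*b^2 + 57*b + z^2*(9 - 18*b) + z*(176*b^2 - 150*b + 31) - 20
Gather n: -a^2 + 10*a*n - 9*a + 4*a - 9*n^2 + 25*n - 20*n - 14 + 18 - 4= -a^2 - 5*a - 9*n^2 + n*(10*a + 5)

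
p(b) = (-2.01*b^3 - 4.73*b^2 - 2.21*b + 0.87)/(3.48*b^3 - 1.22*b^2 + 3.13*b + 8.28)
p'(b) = (-10.44*b^2 + 2.44*b - 3.13)*(-2.01*b^3 - 4.73*b^2 - 2.21*b + 0.87)/(3.48*b^3 - 1.22*b^2 + 3.13*b + 8.28)^2 + (-6.03*b^2 - 9.46*b - 2.21)/(3.48*b^3 - 1.22*b^2 + 3.13*b + 8.28)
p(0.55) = -0.21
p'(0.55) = -0.80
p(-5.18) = -0.31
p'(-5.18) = 0.04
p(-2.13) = -0.09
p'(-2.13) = 0.11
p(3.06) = -1.02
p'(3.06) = 0.07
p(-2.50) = -0.13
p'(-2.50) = 0.10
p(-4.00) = -0.25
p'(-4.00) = 0.06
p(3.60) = -0.98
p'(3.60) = 0.07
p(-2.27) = -0.11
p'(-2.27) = 0.11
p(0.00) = 0.11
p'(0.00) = -0.31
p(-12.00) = -0.45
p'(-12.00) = 0.01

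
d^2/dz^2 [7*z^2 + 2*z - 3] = 14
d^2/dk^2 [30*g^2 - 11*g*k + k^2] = 2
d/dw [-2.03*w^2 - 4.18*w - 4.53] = -4.06*w - 4.18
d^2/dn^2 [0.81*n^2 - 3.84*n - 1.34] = 1.62000000000000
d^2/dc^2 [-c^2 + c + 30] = -2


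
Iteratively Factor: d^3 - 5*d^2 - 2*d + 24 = (d - 3)*(d^2 - 2*d - 8) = (d - 3)*(d + 2)*(d - 4)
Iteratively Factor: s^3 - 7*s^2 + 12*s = (s - 3)*(s^2 - 4*s) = s*(s - 3)*(s - 4)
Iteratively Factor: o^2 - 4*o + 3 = (o - 1)*(o - 3)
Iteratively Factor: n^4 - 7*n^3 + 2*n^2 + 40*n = (n + 2)*(n^3 - 9*n^2 + 20*n) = (n - 5)*(n + 2)*(n^2 - 4*n) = n*(n - 5)*(n + 2)*(n - 4)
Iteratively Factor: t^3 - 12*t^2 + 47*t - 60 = (t - 5)*(t^2 - 7*t + 12) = (t - 5)*(t - 4)*(t - 3)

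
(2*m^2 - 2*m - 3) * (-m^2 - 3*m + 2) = -2*m^4 - 4*m^3 + 13*m^2 + 5*m - 6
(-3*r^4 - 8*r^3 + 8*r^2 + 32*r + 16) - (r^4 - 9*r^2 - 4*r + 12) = -4*r^4 - 8*r^3 + 17*r^2 + 36*r + 4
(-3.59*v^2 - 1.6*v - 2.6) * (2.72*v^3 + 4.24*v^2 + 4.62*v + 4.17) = -9.7648*v^5 - 19.5736*v^4 - 30.4418*v^3 - 33.3863*v^2 - 18.684*v - 10.842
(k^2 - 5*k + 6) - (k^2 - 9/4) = 33/4 - 5*k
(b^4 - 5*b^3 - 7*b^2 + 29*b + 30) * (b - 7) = b^5 - 12*b^4 + 28*b^3 + 78*b^2 - 173*b - 210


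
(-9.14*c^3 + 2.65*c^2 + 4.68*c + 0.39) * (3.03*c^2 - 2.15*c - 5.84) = -27.6942*c^5 + 27.6805*c^4 + 61.8605*c^3 - 24.3563*c^2 - 28.1697*c - 2.2776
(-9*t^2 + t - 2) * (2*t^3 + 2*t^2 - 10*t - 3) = -18*t^5 - 16*t^4 + 88*t^3 + 13*t^2 + 17*t + 6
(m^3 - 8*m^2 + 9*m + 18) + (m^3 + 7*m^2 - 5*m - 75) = 2*m^3 - m^2 + 4*m - 57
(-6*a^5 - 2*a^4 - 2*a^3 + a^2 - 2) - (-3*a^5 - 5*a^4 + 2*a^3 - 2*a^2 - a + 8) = -3*a^5 + 3*a^4 - 4*a^3 + 3*a^2 + a - 10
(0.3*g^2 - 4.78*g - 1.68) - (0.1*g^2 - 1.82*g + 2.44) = 0.2*g^2 - 2.96*g - 4.12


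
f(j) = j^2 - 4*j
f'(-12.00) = -28.00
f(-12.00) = 192.00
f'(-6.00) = -16.00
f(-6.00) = 60.00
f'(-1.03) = -6.06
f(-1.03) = 5.18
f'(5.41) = 6.82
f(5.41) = 7.63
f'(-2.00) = -8.00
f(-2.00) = 12.00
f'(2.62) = 1.24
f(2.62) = -3.62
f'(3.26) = 2.52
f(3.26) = -2.41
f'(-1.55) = -7.10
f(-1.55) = 8.60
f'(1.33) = -1.34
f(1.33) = -3.55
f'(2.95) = 1.90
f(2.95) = -3.10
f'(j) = 2*j - 4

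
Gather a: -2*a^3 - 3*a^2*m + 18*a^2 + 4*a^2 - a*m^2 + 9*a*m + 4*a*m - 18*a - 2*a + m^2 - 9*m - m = -2*a^3 + a^2*(22 - 3*m) + a*(-m^2 + 13*m - 20) + m^2 - 10*m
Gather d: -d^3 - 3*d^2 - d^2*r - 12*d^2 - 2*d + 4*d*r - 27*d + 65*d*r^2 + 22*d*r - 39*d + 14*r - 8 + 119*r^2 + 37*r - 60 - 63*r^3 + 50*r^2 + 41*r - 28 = -d^3 + d^2*(-r - 15) + d*(65*r^2 + 26*r - 68) - 63*r^3 + 169*r^2 + 92*r - 96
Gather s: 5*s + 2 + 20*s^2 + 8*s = 20*s^2 + 13*s + 2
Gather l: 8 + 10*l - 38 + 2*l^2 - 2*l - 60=2*l^2 + 8*l - 90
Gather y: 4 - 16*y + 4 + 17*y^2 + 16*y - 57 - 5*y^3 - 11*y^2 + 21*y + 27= -5*y^3 + 6*y^2 + 21*y - 22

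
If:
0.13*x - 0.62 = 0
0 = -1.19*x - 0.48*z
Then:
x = 4.77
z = -11.82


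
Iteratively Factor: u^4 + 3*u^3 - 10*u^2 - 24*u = (u + 2)*(u^3 + u^2 - 12*u) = u*(u + 2)*(u^2 + u - 12) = u*(u + 2)*(u + 4)*(u - 3)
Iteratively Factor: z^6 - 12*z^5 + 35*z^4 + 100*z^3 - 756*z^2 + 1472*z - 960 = (z - 5)*(z^5 - 7*z^4 + 100*z^2 - 256*z + 192) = (z - 5)*(z - 2)*(z^4 - 5*z^3 - 10*z^2 + 80*z - 96) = (z - 5)*(z - 2)*(z + 4)*(z^3 - 9*z^2 + 26*z - 24) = (z - 5)*(z - 3)*(z - 2)*(z + 4)*(z^2 - 6*z + 8) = (z - 5)*(z - 3)*(z - 2)^2*(z + 4)*(z - 4)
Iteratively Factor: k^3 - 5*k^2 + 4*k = (k)*(k^2 - 5*k + 4) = k*(k - 1)*(k - 4)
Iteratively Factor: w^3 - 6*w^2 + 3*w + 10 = (w - 5)*(w^2 - w - 2) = (w - 5)*(w - 2)*(w + 1)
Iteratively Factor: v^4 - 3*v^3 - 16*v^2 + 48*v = (v + 4)*(v^3 - 7*v^2 + 12*v) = v*(v + 4)*(v^2 - 7*v + 12) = v*(v - 3)*(v + 4)*(v - 4)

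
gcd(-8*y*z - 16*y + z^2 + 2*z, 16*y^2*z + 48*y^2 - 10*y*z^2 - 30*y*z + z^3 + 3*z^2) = 8*y - z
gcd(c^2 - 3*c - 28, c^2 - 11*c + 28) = c - 7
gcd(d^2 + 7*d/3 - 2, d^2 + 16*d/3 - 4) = d - 2/3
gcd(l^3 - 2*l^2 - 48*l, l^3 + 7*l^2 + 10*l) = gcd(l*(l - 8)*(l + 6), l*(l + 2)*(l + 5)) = l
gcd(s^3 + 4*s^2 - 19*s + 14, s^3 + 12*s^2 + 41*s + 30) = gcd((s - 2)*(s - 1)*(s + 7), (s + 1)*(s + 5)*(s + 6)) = 1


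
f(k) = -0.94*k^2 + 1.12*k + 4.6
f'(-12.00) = 23.68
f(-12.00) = -144.20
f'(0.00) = 1.12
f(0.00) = 4.60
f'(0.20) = 0.74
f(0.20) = 4.79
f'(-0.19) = 1.48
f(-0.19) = 4.35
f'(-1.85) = 4.60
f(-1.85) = -0.69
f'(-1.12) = 3.23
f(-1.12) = 2.17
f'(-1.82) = 4.54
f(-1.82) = -0.55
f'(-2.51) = 5.84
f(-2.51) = -4.13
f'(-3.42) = 7.55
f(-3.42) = -10.23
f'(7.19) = -12.40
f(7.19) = -35.94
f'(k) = 1.12 - 1.88*k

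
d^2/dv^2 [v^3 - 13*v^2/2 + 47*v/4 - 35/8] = 6*v - 13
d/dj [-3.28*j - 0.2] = -3.28000000000000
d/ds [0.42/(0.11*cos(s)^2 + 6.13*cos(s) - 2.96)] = (0.0924*cos(s) + 2.5746)*sin(s)/(0.11*cos(s)^2 + 6.13*cos(s) - 2.96)^2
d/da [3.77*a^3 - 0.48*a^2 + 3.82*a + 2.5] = 11.31*a^2 - 0.96*a + 3.82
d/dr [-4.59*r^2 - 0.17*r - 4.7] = -9.18*r - 0.17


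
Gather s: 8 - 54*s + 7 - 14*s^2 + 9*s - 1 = -14*s^2 - 45*s + 14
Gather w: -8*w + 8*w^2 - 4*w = 8*w^2 - 12*w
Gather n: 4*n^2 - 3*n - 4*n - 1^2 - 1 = 4*n^2 - 7*n - 2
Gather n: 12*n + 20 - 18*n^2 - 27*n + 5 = -18*n^2 - 15*n + 25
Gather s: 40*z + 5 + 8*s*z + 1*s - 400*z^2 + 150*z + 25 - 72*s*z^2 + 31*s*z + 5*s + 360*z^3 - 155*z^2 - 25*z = s*(-72*z^2 + 39*z + 6) + 360*z^3 - 555*z^2 + 165*z + 30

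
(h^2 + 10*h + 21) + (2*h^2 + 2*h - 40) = 3*h^2 + 12*h - 19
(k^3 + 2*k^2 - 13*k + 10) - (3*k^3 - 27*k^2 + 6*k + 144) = -2*k^3 + 29*k^2 - 19*k - 134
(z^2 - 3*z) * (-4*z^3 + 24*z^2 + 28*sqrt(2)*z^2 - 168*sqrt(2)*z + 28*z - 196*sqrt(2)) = -4*z^5 + 36*z^4 + 28*sqrt(2)*z^4 - 252*sqrt(2)*z^3 - 44*z^3 - 84*z^2 + 308*sqrt(2)*z^2 + 588*sqrt(2)*z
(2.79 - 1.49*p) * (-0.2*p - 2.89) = 0.298*p^2 + 3.7481*p - 8.0631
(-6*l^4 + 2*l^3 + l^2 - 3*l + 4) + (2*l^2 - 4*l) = -6*l^4 + 2*l^3 + 3*l^2 - 7*l + 4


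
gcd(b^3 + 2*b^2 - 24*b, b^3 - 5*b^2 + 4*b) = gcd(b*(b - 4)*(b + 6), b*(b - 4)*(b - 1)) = b^2 - 4*b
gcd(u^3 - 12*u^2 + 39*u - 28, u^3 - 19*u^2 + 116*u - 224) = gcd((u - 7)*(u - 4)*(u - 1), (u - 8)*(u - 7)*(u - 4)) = u^2 - 11*u + 28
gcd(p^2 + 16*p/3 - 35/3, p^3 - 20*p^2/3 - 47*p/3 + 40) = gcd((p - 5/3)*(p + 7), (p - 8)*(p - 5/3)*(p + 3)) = p - 5/3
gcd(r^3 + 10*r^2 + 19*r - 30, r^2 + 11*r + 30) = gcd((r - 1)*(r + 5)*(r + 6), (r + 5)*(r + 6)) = r^2 + 11*r + 30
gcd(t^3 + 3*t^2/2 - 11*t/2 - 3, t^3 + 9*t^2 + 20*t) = 1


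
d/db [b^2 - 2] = 2*b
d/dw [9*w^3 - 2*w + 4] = 27*w^2 - 2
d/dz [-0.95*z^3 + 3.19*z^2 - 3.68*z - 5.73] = -2.85*z^2 + 6.38*z - 3.68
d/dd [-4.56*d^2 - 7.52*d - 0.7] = -9.12*d - 7.52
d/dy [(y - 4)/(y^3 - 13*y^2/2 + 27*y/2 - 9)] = 2*(-4*y^3 + 37*y^2 - 104*y + 90)/(4*y^6 - 52*y^5 + 277*y^4 - 774*y^3 + 1197*y^2 - 972*y + 324)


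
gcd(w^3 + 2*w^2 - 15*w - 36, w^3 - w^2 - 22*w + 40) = w - 4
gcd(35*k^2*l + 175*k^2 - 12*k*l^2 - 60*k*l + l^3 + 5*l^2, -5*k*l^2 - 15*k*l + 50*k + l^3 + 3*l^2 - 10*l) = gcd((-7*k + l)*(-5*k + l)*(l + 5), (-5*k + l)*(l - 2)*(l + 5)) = 5*k*l + 25*k - l^2 - 5*l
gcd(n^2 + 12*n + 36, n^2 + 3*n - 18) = n + 6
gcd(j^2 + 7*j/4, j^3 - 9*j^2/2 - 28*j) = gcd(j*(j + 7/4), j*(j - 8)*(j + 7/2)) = j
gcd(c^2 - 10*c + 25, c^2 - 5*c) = c - 5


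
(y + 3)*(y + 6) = y^2 + 9*y + 18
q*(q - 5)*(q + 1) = q^3 - 4*q^2 - 5*q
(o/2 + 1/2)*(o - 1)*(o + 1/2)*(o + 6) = o^4/2 + 13*o^3/4 + o^2 - 13*o/4 - 3/2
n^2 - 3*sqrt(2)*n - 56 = (n - 7*sqrt(2))*(n + 4*sqrt(2))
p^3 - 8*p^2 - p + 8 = (p - 8)*(p - 1)*(p + 1)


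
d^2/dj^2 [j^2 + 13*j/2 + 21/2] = 2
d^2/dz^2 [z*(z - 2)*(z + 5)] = 6*z + 6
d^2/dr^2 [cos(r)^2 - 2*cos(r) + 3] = 2*cos(r) - 2*cos(2*r)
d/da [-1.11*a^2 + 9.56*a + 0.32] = 9.56 - 2.22*a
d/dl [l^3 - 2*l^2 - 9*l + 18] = 3*l^2 - 4*l - 9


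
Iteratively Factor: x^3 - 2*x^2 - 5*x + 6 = (x + 2)*(x^2 - 4*x + 3) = (x - 1)*(x + 2)*(x - 3)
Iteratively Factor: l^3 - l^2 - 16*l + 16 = (l - 4)*(l^2 + 3*l - 4) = (l - 4)*(l - 1)*(l + 4)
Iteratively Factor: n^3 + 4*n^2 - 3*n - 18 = (n + 3)*(n^2 + n - 6) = (n + 3)^2*(n - 2)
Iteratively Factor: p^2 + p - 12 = (p + 4)*(p - 3)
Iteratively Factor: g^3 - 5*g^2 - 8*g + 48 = (g + 3)*(g^2 - 8*g + 16) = (g - 4)*(g + 3)*(g - 4)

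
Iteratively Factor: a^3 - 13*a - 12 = (a + 1)*(a^2 - a - 12) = (a - 4)*(a + 1)*(a + 3)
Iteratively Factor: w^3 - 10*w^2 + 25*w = (w)*(w^2 - 10*w + 25) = w*(w - 5)*(w - 5)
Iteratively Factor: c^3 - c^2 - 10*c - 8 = (c + 2)*(c^2 - 3*c - 4) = (c + 1)*(c + 2)*(c - 4)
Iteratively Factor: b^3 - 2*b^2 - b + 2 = (b + 1)*(b^2 - 3*b + 2) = (b - 2)*(b + 1)*(b - 1)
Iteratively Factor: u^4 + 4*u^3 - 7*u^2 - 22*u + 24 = (u - 2)*(u^3 + 6*u^2 + 5*u - 12) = (u - 2)*(u - 1)*(u^2 + 7*u + 12) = (u - 2)*(u - 1)*(u + 3)*(u + 4)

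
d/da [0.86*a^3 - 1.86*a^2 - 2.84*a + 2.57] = 2.58*a^2 - 3.72*a - 2.84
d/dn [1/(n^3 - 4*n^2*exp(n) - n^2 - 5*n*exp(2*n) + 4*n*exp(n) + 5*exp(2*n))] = (4*n^2*exp(n) - 3*n^2 + 10*n*exp(2*n) + 4*n*exp(n) + 2*n - 5*exp(2*n) - 4*exp(n))/(n^3 - 4*n^2*exp(n) - n^2 - 5*n*exp(2*n) + 4*n*exp(n) + 5*exp(2*n))^2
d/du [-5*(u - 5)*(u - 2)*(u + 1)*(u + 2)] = -20*u^3 + 60*u^2 + 90*u - 80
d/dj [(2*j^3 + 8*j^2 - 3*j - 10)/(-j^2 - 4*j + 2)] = (-2*j^4 - 16*j^3 - 23*j^2 + 12*j - 46)/(j^4 + 8*j^3 + 12*j^2 - 16*j + 4)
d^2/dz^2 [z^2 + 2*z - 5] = 2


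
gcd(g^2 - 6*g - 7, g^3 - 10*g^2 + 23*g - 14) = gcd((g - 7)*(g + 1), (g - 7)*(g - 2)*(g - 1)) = g - 7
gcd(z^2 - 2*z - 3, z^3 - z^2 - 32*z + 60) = 1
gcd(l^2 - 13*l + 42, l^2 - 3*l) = 1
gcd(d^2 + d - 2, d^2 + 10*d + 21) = 1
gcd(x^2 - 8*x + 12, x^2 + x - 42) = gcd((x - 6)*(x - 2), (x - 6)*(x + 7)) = x - 6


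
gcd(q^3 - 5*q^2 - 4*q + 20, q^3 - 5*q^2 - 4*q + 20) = q^3 - 5*q^2 - 4*q + 20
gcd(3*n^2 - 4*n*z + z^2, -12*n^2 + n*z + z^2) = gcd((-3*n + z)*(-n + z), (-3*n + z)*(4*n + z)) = -3*n + z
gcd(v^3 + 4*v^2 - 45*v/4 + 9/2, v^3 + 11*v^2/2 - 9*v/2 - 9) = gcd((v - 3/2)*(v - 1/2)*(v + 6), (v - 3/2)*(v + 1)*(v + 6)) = v^2 + 9*v/2 - 9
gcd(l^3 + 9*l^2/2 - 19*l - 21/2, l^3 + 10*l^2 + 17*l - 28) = l + 7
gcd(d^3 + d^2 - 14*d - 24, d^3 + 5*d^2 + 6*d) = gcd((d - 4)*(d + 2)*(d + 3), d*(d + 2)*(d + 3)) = d^2 + 5*d + 6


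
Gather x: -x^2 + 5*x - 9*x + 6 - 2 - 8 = -x^2 - 4*x - 4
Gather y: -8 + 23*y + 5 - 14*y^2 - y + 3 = -14*y^2 + 22*y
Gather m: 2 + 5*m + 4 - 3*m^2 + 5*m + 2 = -3*m^2 + 10*m + 8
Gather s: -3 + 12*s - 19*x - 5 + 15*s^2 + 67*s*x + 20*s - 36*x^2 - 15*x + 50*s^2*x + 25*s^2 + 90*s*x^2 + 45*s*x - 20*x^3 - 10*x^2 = s^2*(50*x + 40) + s*(90*x^2 + 112*x + 32) - 20*x^3 - 46*x^2 - 34*x - 8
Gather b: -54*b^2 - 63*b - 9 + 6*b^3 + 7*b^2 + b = 6*b^3 - 47*b^2 - 62*b - 9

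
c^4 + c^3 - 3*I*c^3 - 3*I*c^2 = c^2*(c + 1)*(c - 3*I)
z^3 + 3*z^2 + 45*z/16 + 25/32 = (z + 1/2)*(z + 5/4)^2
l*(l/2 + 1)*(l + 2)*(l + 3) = l^4/2 + 7*l^3/2 + 8*l^2 + 6*l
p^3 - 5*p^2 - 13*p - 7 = (p - 7)*(p + 1)^2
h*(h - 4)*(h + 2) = h^3 - 2*h^2 - 8*h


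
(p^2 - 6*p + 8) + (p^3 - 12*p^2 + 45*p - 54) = p^3 - 11*p^2 + 39*p - 46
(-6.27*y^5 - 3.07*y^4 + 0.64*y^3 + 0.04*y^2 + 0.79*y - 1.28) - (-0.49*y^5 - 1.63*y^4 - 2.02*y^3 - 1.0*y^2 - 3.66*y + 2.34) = -5.78*y^5 - 1.44*y^4 + 2.66*y^3 + 1.04*y^2 + 4.45*y - 3.62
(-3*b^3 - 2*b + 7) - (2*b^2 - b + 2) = -3*b^3 - 2*b^2 - b + 5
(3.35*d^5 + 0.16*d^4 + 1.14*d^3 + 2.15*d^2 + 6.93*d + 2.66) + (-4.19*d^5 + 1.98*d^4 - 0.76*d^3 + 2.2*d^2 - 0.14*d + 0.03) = -0.84*d^5 + 2.14*d^4 + 0.38*d^3 + 4.35*d^2 + 6.79*d + 2.69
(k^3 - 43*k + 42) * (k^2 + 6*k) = k^5 + 6*k^4 - 43*k^3 - 216*k^2 + 252*k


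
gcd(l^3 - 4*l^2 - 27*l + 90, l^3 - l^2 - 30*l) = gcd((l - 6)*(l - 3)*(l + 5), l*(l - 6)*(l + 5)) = l^2 - l - 30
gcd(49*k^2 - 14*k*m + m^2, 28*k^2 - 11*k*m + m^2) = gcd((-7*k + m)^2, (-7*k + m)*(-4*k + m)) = 7*k - m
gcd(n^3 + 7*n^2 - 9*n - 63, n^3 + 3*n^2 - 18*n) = n - 3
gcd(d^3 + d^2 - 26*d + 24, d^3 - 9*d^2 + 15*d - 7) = d - 1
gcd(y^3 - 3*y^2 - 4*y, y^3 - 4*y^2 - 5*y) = y^2 + y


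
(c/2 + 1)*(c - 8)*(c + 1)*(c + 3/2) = c^4/2 - 7*c^3/4 - 59*c^2/4 - 49*c/2 - 12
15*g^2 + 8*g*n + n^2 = (3*g + n)*(5*g + n)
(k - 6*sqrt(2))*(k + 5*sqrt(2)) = k^2 - sqrt(2)*k - 60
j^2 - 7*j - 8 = (j - 8)*(j + 1)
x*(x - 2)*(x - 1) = x^3 - 3*x^2 + 2*x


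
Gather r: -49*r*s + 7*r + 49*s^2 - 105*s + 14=r*(7 - 49*s) + 49*s^2 - 105*s + 14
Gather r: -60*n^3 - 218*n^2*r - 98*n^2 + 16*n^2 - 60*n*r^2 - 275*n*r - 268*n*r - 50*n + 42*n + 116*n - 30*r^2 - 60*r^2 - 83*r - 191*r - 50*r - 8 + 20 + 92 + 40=-60*n^3 - 82*n^2 + 108*n + r^2*(-60*n - 90) + r*(-218*n^2 - 543*n - 324) + 144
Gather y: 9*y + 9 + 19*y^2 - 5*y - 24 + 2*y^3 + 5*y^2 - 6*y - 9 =2*y^3 + 24*y^2 - 2*y - 24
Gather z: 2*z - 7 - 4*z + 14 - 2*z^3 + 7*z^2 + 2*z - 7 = -2*z^3 + 7*z^2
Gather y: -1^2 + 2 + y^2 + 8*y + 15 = y^2 + 8*y + 16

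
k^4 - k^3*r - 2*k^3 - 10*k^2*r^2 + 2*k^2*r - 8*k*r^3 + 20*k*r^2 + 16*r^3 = (k - 2)*(k - 4*r)*(k + r)*(k + 2*r)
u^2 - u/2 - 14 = (u - 4)*(u + 7/2)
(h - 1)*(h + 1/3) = h^2 - 2*h/3 - 1/3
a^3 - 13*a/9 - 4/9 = (a - 4/3)*(a + 1/3)*(a + 1)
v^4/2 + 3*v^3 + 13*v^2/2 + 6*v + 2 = (v/2 + 1)*(v + 1)^2*(v + 2)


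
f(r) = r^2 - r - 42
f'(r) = 2*r - 1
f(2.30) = -39.01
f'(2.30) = 3.60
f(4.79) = -23.85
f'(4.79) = 8.58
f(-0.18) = -41.79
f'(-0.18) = -1.36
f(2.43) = -38.53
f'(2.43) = 3.86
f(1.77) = -40.64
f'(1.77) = 2.54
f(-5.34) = -8.14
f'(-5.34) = -11.68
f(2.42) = -38.56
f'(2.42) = 3.84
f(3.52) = -33.13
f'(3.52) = 6.04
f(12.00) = 90.00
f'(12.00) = 23.00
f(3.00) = -36.00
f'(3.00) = 5.00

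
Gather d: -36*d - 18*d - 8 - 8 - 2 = -54*d - 18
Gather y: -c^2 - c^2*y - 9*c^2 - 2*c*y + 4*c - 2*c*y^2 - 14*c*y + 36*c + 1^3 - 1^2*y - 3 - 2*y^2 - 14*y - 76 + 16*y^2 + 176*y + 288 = -10*c^2 + 40*c + y^2*(14 - 2*c) + y*(-c^2 - 16*c + 161) + 210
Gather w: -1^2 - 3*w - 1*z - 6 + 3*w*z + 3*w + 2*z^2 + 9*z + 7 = 3*w*z + 2*z^2 + 8*z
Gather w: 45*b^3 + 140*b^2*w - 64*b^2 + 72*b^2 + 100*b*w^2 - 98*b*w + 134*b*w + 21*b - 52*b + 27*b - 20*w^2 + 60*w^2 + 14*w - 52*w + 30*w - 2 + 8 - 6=45*b^3 + 8*b^2 - 4*b + w^2*(100*b + 40) + w*(140*b^2 + 36*b - 8)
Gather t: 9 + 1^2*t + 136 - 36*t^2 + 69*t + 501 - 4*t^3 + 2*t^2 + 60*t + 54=-4*t^3 - 34*t^2 + 130*t + 700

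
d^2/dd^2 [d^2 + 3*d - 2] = 2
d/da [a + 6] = 1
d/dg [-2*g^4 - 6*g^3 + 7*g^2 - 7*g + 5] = -8*g^3 - 18*g^2 + 14*g - 7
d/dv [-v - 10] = -1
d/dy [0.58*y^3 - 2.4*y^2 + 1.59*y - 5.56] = 1.74*y^2 - 4.8*y + 1.59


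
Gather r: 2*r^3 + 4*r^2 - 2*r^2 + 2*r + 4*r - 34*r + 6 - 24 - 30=2*r^3 + 2*r^2 - 28*r - 48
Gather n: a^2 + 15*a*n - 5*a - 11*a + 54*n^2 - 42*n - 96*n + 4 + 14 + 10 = a^2 - 16*a + 54*n^2 + n*(15*a - 138) + 28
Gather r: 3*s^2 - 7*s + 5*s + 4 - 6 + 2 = 3*s^2 - 2*s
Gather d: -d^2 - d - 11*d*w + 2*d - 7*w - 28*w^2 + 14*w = -d^2 + d*(1 - 11*w) - 28*w^2 + 7*w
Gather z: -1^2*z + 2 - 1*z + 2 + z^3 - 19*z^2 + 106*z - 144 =z^3 - 19*z^2 + 104*z - 140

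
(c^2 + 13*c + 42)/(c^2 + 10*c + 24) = (c + 7)/(c + 4)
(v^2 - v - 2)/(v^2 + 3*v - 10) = (v + 1)/(v + 5)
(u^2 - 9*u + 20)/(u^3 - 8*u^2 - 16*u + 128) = (u - 5)/(u^2 - 4*u - 32)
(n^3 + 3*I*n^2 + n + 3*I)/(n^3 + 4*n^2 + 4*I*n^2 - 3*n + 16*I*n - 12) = (n - I)/(n + 4)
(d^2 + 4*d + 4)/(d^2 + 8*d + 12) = (d + 2)/(d + 6)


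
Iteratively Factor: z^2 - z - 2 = (z + 1)*(z - 2)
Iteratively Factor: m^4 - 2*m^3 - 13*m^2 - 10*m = (m)*(m^3 - 2*m^2 - 13*m - 10) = m*(m - 5)*(m^2 + 3*m + 2) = m*(m - 5)*(m + 2)*(m + 1)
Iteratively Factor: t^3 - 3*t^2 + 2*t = (t - 1)*(t^2 - 2*t) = t*(t - 1)*(t - 2)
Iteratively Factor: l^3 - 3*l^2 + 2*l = (l - 2)*(l^2 - l) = (l - 2)*(l - 1)*(l)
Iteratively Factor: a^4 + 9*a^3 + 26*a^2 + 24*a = (a + 2)*(a^3 + 7*a^2 + 12*a) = a*(a + 2)*(a^2 + 7*a + 12) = a*(a + 2)*(a + 4)*(a + 3)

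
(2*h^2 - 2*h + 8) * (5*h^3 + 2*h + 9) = 10*h^5 - 10*h^4 + 44*h^3 + 14*h^2 - 2*h + 72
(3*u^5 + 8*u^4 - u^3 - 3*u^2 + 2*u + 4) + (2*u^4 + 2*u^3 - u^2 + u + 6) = 3*u^5 + 10*u^4 + u^3 - 4*u^2 + 3*u + 10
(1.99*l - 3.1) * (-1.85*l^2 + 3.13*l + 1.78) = -3.6815*l^3 + 11.9637*l^2 - 6.1608*l - 5.518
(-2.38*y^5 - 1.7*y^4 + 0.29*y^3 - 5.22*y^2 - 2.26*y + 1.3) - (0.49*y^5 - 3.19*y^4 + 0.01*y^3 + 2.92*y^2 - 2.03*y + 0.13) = -2.87*y^5 + 1.49*y^4 + 0.28*y^3 - 8.14*y^2 - 0.23*y + 1.17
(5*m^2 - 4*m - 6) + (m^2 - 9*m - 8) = 6*m^2 - 13*m - 14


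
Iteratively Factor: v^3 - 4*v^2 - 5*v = (v + 1)*(v^2 - 5*v) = v*(v + 1)*(v - 5)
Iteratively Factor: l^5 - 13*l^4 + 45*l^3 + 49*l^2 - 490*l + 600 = (l - 4)*(l^4 - 9*l^3 + 9*l^2 + 85*l - 150) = (l - 5)*(l - 4)*(l^3 - 4*l^2 - 11*l + 30) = (l - 5)*(l - 4)*(l + 3)*(l^2 - 7*l + 10) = (l - 5)*(l - 4)*(l - 2)*(l + 3)*(l - 5)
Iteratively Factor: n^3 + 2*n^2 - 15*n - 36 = (n + 3)*(n^2 - n - 12) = (n + 3)^2*(n - 4)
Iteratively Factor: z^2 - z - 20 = (z + 4)*(z - 5)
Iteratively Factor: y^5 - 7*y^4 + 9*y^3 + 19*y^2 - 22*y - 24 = (y - 3)*(y^4 - 4*y^3 - 3*y^2 + 10*y + 8) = (y - 3)*(y + 1)*(y^3 - 5*y^2 + 2*y + 8) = (y - 3)*(y - 2)*(y + 1)*(y^2 - 3*y - 4) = (y - 3)*(y - 2)*(y + 1)^2*(y - 4)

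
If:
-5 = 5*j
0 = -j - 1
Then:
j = -1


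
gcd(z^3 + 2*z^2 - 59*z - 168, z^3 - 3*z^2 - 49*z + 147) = z + 7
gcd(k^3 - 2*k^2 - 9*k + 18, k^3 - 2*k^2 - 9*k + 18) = k^3 - 2*k^2 - 9*k + 18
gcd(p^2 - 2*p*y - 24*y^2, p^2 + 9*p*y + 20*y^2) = p + 4*y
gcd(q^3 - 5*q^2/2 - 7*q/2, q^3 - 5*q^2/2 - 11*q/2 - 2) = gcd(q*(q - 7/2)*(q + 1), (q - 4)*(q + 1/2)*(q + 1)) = q + 1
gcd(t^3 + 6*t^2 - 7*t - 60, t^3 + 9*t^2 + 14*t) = 1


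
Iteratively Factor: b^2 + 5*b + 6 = (b + 3)*(b + 2)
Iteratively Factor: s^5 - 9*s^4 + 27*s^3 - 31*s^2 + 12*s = (s - 1)*(s^4 - 8*s^3 + 19*s^2 - 12*s) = (s - 3)*(s - 1)*(s^3 - 5*s^2 + 4*s) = s*(s - 3)*(s - 1)*(s^2 - 5*s + 4) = s*(s - 3)*(s - 1)^2*(s - 4)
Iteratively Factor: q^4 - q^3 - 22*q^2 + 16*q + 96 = (q + 4)*(q^3 - 5*q^2 - 2*q + 24) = (q + 2)*(q + 4)*(q^2 - 7*q + 12) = (q - 3)*(q + 2)*(q + 4)*(q - 4)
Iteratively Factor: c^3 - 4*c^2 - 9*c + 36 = (c + 3)*(c^2 - 7*c + 12) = (c - 3)*(c + 3)*(c - 4)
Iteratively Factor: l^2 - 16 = (l + 4)*(l - 4)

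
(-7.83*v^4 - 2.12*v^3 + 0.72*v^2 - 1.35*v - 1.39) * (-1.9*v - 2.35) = 14.877*v^5 + 22.4285*v^4 + 3.614*v^3 + 0.873*v^2 + 5.8135*v + 3.2665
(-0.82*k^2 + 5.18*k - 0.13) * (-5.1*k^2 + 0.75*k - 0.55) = 4.182*k^4 - 27.033*k^3 + 4.999*k^2 - 2.9465*k + 0.0715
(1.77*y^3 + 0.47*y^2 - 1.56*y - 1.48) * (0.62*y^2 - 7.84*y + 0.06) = 1.0974*y^5 - 13.5854*y^4 - 4.5458*y^3 + 11.341*y^2 + 11.5096*y - 0.0888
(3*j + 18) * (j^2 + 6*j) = 3*j^3 + 36*j^2 + 108*j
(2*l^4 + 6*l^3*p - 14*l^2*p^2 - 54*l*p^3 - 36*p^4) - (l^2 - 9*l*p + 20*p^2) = 2*l^4 + 6*l^3*p - 14*l^2*p^2 - l^2 - 54*l*p^3 + 9*l*p - 36*p^4 - 20*p^2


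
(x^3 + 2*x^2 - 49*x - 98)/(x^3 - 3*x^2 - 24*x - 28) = (x + 7)/(x + 2)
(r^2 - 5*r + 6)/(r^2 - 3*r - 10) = (-r^2 + 5*r - 6)/(-r^2 + 3*r + 10)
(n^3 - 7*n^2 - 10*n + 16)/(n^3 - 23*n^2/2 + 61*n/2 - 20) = 2*(n + 2)/(2*n - 5)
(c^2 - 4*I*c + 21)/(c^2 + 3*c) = (c^2 - 4*I*c + 21)/(c*(c + 3))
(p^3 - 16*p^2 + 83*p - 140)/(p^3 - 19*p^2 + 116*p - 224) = (p - 5)/(p - 8)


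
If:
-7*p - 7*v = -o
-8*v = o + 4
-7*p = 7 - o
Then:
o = -12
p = -19/7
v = 1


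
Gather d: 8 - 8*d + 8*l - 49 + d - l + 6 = -7*d + 7*l - 35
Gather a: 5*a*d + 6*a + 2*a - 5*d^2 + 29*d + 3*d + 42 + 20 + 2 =a*(5*d + 8) - 5*d^2 + 32*d + 64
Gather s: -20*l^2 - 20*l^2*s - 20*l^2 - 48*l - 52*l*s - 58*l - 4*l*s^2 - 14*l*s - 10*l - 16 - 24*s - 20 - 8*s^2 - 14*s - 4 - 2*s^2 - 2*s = -40*l^2 - 116*l + s^2*(-4*l - 10) + s*(-20*l^2 - 66*l - 40) - 40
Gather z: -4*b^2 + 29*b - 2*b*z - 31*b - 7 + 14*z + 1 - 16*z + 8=-4*b^2 - 2*b + z*(-2*b - 2) + 2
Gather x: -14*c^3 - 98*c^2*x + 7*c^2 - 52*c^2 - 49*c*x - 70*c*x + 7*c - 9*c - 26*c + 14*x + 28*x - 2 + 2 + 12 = -14*c^3 - 45*c^2 - 28*c + x*(-98*c^2 - 119*c + 42) + 12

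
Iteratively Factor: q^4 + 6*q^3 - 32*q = (q + 4)*(q^3 + 2*q^2 - 8*q) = (q - 2)*(q + 4)*(q^2 + 4*q) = (q - 2)*(q + 4)^2*(q)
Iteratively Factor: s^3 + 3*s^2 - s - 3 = (s - 1)*(s^2 + 4*s + 3) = (s - 1)*(s + 1)*(s + 3)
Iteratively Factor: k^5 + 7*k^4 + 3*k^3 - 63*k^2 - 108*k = (k + 3)*(k^4 + 4*k^3 - 9*k^2 - 36*k) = (k - 3)*(k + 3)*(k^3 + 7*k^2 + 12*k) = k*(k - 3)*(k + 3)*(k^2 + 7*k + 12) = k*(k - 3)*(k + 3)*(k + 4)*(k + 3)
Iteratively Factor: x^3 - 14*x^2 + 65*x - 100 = (x - 4)*(x^2 - 10*x + 25) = (x - 5)*(x - 4)*(x - 5)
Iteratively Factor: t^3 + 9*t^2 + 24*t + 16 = (t + 1)*(t^2 + 8*t + 16) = (t + 1)*(t + 4)*(t + 4)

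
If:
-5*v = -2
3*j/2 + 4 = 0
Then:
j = -8/3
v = 2/5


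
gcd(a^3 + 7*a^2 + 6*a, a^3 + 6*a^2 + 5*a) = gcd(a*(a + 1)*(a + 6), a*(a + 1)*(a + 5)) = a^2 + a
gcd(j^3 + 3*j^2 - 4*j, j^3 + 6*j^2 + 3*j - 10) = j - 1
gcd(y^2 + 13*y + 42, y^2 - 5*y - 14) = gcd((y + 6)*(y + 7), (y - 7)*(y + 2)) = 1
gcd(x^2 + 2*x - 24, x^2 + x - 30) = x + 6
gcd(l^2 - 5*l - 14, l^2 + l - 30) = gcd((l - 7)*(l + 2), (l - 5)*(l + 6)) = 1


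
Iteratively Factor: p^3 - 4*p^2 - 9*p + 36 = (p - 3)*(p^2 - p - 12) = (p - 3)*(p + 3)*(p - 4)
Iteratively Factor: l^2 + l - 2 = (l - 1)*(l + 2)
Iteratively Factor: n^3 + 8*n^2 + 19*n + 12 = (n + 1)*(n^2 + 7*n + 12) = (n + 1)*(n + 3)*(n + 4)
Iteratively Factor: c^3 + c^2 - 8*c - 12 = (c + 2)*(c^2 - c - 6) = (c - 3)*(c + 2)*(c + 2)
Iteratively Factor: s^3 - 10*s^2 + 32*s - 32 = (s - 2)*(s^2 - 8*s + 16) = (s - 4)*(s - 2)*(s - 4)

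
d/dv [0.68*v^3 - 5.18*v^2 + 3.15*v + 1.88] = 2.04*v^2 - 10.36*v + 3.15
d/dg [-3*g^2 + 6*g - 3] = 6 - 6*g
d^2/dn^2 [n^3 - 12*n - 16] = 6*n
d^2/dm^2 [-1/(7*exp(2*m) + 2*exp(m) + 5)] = 2*(-4*(7*exp(m) + 1)^2*exp(m) + (14*exp(m) + 1)*(7*exp(2*m) + 2*exp(m) + 5))*exp(m)/(7*exp(2*m) + 2*exp(m) + 5)^3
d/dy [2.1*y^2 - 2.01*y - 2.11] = 4.2*y - 2.01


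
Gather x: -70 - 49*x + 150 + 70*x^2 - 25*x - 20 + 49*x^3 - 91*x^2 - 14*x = 49*x^3 - 21*x^2 - 88*x + 60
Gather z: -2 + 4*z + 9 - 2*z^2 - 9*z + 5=-2*z^2 - 5*z + 12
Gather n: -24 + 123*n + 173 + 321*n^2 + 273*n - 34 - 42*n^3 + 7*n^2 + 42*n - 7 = -42*n^3 + 328*n^2 + 438*n + 108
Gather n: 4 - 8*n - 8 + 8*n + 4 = 0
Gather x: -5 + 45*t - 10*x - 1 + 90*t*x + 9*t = 54*t + x*(90*t - 10) - 6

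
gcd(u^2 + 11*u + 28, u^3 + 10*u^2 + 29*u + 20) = u + 4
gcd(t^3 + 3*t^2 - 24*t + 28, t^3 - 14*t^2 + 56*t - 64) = t - 2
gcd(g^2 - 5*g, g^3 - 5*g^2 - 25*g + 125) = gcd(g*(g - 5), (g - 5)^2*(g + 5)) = g - 5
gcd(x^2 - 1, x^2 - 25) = 1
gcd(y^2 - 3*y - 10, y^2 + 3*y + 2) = y + 2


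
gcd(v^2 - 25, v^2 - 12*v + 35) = v - 5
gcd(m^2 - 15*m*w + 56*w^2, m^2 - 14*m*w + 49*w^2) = -m + 7*w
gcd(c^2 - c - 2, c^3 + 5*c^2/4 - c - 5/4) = c + 1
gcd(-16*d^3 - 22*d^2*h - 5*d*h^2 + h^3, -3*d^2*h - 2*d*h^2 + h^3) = d + h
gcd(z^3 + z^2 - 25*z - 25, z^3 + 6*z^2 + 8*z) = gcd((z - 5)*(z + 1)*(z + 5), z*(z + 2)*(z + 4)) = 1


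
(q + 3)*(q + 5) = q^2 + 8*q + 15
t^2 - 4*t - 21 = (t - 7)*(t + 3)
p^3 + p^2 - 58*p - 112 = (p - 8)*(p + 2)*(p + 7)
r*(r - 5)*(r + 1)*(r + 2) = r^4 - 2*r^3 - 13*r^2 - 10*r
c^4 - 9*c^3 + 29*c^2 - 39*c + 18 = (c - 3)^2*(c - 2)*(c - 1)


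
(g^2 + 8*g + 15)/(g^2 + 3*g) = (g + 5)/g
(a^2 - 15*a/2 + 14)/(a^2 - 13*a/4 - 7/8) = 4*(a - 4)/(4*a + 1)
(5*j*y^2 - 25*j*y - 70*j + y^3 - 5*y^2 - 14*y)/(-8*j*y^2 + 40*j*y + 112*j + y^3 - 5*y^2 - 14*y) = (5*j + y)/(-8*j + y)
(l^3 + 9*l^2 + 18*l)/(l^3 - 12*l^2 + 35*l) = (l^2 + 9*l + 18)/(l^2 - 12*l + 35)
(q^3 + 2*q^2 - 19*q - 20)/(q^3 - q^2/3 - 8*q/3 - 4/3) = 3*(q^2 + q - 20)/(3*q^2 - 4*q - 4)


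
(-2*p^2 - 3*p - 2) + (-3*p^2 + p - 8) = -5*p^2 - 2*p - 10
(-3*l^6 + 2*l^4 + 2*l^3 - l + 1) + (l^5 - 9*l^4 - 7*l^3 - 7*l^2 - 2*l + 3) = -3*l^6 + l^5 - 7*l^4 - 5*l^3 - 7*l^2 - 3*l + 4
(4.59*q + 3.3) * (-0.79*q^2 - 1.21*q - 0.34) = -3.6261*q^3 - 8.1609*q^2 - 5.5536*q - 1.122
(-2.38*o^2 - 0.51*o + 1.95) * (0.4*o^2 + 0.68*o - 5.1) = -0.952*o^4 - 1.8224*o^3 + 12.5712*o^2 + 3.927*o - 9.945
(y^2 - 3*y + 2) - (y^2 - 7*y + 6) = 4*y - 4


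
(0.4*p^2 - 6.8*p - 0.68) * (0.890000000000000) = 0.356*p^2 - 6.052*p - 0.6052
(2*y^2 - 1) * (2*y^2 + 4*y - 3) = 4*y^4 + 8*y^3 - 8*y^2 - 4*y + 3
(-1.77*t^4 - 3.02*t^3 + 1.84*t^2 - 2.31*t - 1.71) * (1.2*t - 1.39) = -2.124*t^5 - 1.1637*t^4 + 6.4058*t^3 - 5.3296*t^2 + 1.1589*t + 2.3769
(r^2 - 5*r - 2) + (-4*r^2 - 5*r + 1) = -3*r^2 - 10*r - 1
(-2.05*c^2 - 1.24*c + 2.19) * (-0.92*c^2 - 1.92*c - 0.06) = 1.886*c^4 + 5.0768*c^3 + 0.489*c^2 - 4.1304*c - 0.1314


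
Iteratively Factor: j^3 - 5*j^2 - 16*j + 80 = (j + 4)*(j^2 - 9*j + 20) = (j - 4)*(j + 4)*(j - 5)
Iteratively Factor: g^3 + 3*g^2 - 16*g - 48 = (g - 4)*(g^2 + 7*g + 12) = (g - 4)*(g + 4)*(g + 3)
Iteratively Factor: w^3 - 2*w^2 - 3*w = (w - 3)*(w^2 + w) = w*(w - 3)*(w + 1)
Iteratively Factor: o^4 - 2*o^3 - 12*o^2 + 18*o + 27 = (o + 3)*(o^3 - 5*o^2 + 3*o + 9) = (o + 1)*(o + 3)*(o^2 - 6*o + 9) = (o - 3)*(o + 1)*(o + 3)*(o - 3)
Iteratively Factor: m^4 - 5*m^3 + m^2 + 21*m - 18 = (m - 1)*(m^3 - 4*m^2 - 3*m + 18) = (m - 3)*(m - 1)*(m^2 - m - 6) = (m - 3)*(m - 1)*(m + 2)*(m - 3)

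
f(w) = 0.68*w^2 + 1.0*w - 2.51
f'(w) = 1.36*w + 1.0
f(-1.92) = -1.92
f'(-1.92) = -1.61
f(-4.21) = 5.33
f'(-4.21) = -4.73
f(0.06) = -2.45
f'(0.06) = 1.08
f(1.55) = 0.67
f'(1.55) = 3.11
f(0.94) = -0.97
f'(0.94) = 2.28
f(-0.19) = -2.68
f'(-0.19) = 0.74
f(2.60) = 4.69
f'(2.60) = 4.54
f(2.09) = 2.55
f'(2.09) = 3.84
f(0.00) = -2.51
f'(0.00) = 1.00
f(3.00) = 6.61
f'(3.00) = 5.08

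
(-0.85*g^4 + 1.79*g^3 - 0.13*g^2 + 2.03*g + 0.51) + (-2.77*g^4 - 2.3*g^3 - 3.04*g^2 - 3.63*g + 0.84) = -3.62*g^4 - 0.51*g^3 - 3.17*g^2 - 1.6*g + 1.35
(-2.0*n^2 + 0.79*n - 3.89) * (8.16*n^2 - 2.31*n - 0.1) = -16.32*n^4 + 11.0664*n^3 - 33.3673*n^2 + 8.9069*n + 0.389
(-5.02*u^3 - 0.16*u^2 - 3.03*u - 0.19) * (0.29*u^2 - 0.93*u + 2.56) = -1.4558*u^5 + 4.6222*u^4 - 13.5811*u^3 + 2.3532*u^2 - 7.5801*u - 0.4864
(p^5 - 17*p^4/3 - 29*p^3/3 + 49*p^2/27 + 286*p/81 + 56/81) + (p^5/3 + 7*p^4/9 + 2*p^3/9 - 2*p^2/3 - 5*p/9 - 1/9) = 4*p^5/3 - 44*p^4/9 - 85*p^3/9 + 31*p^2/27 + 241*p/81 + 47/81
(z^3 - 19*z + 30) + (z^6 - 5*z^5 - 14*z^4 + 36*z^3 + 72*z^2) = z^6 - 5*z^5 - 14*z^4 + 37*z^3 + 72*z^2 - 19*z + 30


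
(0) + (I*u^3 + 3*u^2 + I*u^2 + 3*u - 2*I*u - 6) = I*u^3 + 3*u^2 + I*u^2 + 3*u - 2*I*u - 6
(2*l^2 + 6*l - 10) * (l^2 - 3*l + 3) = 2*l^4 - 22*l^2 + 48*l - 30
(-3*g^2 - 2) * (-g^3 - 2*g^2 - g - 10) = 3*g^5 + 6*g^4 + 5*g^3 + 34*g^2 + 2*g + 20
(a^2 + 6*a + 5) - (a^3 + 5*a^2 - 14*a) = -a^3 - 4*a^2 + 20*a + 5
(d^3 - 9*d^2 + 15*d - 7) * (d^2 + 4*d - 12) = d^5 - 5*d^4 - 33*d^3 + 161*d^2 - 208*d + 84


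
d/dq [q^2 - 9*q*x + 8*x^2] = 2*q - 9*x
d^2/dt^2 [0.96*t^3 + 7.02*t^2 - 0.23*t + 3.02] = 5.76*t + 14.04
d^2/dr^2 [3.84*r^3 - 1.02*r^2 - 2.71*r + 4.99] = 23.04*r - 2.04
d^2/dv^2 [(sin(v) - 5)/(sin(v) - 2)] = 3*(sin(v)^2 + 2*sin(v) - 2)/(sin(v) - 2)^3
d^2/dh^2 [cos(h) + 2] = -cos(h)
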